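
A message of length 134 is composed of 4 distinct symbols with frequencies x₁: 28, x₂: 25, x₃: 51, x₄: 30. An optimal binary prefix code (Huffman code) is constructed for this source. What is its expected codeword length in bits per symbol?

2 bits/symbol

Probabilities are the counts divided by 134.
Repeatedly combine the two least-probable nodes; the expected code length is the sum of the merged weights.
merge 25/134 + 14/67 → 53/134
merge 15/67 + 51/134 → 81/134
merge 53/134 + 81/134 → 1
L = 53/134 + 81/134 + 1 = 2 bits/symbol.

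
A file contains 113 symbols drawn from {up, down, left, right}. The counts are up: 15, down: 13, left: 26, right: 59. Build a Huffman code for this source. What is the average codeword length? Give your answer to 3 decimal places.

Probabilities are the counts divided by 113.
Repeatedly combine the two least-probable nodes; the expected code length is the sum of the merged weights.
merge 13/113 + 15/113 → 28/113
merge 26/113 + 28/113 → 54/113
merge 54/113 + 59/113 → 1
L = 28/113 + 54/113 + 1 = 195/113 ≈ 1.726 bits/symbol.

1.726 bits/symbol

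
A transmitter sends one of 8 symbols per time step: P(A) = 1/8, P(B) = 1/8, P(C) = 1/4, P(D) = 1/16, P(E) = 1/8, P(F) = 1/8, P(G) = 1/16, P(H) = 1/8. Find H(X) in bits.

2.875 bits

Each probability is a power of 1/2, so log₂(1/p) is an integer.
H = Σ p·log₂(1/p) = 1/8·3 + 1/8·3 + 1/4·2 + 1/16·4 + 1/8·3 + 1/8·3 + 1/16·4 + 1/8·3 = 2.875 bits.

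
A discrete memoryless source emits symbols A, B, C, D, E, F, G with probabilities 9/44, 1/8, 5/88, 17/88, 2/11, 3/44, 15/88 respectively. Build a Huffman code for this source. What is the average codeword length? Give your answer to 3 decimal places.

2.727 bits/symbol

Repeatedly combine the two least-probable nodes; the expected code length is the sum of the merged weights.
merge 5/88 + 3/44 → 1/8
merge 1/8 + 1/8 → 1/4
merge 15/88 + 2/11 → 31/88
merge 17/88 + 9/44 → 35/88
merge 1/4 + 31/88 → 53/88
merge 35/88 + 53/88 → 1
L = 1/8 + 1/4 + 31/88 + 35/88 + 53/88 + 1 = 30/11 ≈ 2.727 bits/symbol.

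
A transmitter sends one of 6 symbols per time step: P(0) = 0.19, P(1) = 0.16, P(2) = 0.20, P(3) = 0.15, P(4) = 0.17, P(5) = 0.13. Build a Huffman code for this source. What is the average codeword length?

2.61 bits/symbol

Repeatedly combine the two least-probable nodes; the expected code length is the sum of the merged weights.
merge 13/100 + 3/20 → 7/25
merge 4/25 + 17/100 → 33/100
merge 19/100 + 1/5 → 39/100
merge 7/25 + 33/100 → 61/100
merge 39/100 + 61/100 → 1
L = 7/25 + 33/100 + 39/100 + 61/100 + 1 = 261/100 = 2.61 bits/symbol.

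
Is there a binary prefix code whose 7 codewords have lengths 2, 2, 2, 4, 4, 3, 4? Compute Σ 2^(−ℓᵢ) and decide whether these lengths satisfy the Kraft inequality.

With common denominator 2^4 = 16: Σ 2^(−ℓᵢ) = 4/16 + 4/16 + 4/16 + 1/16 + 1/16 + 2/16 + 1/16 = 17/16 = 1.0625.
Kraft's inequality requires Σ ≤ 1; here Σ = 1.0625 > 1, so no such prefix code exists.

1.0625; no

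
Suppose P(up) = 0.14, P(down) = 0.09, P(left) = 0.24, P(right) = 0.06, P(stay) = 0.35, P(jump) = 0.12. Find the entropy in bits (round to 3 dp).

2.345 bits

H = −Σ pᵢ log₂ pᵢ.
−0.14·log₂(0.14) = 0.3971
−0.09·log₂(0.09) = 0.3127
−0.24·log₂(0.24) = 0.4941
−0.06·log₂(0.06) = 0.2435
−0.35·log₂(0.35) = 0.5301
−0.12·log₂(0.12) = 0.3671
Sum ≈ 2.3446 → 2.345 bits.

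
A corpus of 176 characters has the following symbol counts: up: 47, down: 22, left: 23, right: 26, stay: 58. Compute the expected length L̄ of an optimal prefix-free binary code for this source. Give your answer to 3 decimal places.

2.256 bits/symbol

Probabilities are the counts divided by 176.
Repeatedly combine the two least-probable nodes; the expected code length is the sum of the merged weights.
merge 1/8 + 23/176 → 45/176
merge 13/88 + 45/176 → 71/176
merge 47/176 + 29/88 → 105/176
merge 71/176 + 105/176 → 1
L = 45/176 + 71/176 + 105/176 + 1 = 397/176 ≈ 2.256 bits/symbol.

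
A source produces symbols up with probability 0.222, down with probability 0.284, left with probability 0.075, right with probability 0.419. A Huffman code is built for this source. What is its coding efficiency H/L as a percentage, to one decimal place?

Entropy H = −Σ p log₂ p ≈ 1.8039 bits.
Huffman merges: 3/40+111/500→297/1000; 71/250+297/1000→581/1000; 419/1000+581/1000→1. L = 939/500 ≈ 1.8780.
Efficiency = H/L = 1.8039/1.8780 = 96.1%.

96.1%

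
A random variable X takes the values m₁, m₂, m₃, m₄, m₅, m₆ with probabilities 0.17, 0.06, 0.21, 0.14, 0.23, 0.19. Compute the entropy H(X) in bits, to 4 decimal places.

2.4909 bits

H = −Σ pᵢ log₂ pᵢ.
−0.17·log₂(0.17) = 0.4346
−0.06·log₂(0.06) = 0.2435
−0.21·log₂(0.21) = 0.4728
−0.14·log₂(0.14) = 0.3971
−0.23·log₂(0.23) = 0.4877
−0.19·log₂(0.19) = 0.4552
Sum ≈ 2.4909 → 2.4909 bits.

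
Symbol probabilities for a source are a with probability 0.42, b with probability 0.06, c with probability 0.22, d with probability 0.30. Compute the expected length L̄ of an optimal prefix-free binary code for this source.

1.86 bits/symbol

Repeatedly combine the two least-probable nodes; the expected code length is the sum of the merged weights.
merge 3/50 + 11/50 → 7/25
merge 7/25 + 3/10 → 29/50
merge 21/50 + 29/50 → 1
L = 7/25 + 29/50 + 1 = 93/50 = 1.86 bits/symbol.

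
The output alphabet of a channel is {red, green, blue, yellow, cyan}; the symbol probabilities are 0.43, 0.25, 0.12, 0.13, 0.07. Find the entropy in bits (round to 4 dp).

2.0418 bits

H = −Σ pᵢ log₂ pᵢ.
−0.43·log₂(0.43) = 0.5236
−0.25·log₂(0.25) = 0.5000
−0.12·log₂(0.12) = 0.3671
−0.13·log₂(0.13) = 0.3826
−0.07·log₂(0.07) = 0.2686
Sum ≈ 2.0418 → 2.0418 bits.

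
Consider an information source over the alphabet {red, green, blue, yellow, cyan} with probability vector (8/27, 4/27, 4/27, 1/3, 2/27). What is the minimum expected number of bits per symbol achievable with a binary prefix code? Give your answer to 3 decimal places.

Repeatedly combine the two least-probable nodes; the expected code length is the sum of the merged weights.
merge 2/27 + 4/27 → 2/9
merge 4/27 + 2/9 → 10/27
merge 8/27 + 1/3 → 17/27
merge 10/27 + 17/27 → 1
L = 2/9 + 10/27 + 17/27 + 1 = 20/9 ≈ 2.222 bits/symbol.

2.222 bits/symbol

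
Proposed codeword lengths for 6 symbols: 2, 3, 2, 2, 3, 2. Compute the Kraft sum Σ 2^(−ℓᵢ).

With common denominator 2^3 = 8: Σ 2^(−ℓᵢ) = 2/8 + 1/8 + 2/8 + 2/8 + 1/8 + 2/8 = 10/8 = 1.25.

1.25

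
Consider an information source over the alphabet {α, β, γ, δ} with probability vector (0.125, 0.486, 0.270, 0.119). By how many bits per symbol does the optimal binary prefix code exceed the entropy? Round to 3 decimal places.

Entropy H = −Σ p log₂ p ≈ 1.7564 bits.
Huffman merges: 119/1000+1/8→61/250; 61/250+27/100→257/500; 243/500+257/500→1. L = 879/500 ≈ 1.7580.
L − H = 1.7580 − 1.7564 = 0.002 bits.

0.002 bits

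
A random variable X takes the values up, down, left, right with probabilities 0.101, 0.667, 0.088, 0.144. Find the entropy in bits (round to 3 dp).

1.435 bits

H = −Σ pᵢ log₂ pᵢ.
−0.101·log₂(0.101) = 0.3341
−0.667·log₂(0.667) = 0.3897
−0.088·log₂(0.088) = 0.3086
−0.144·log₂(0.144) = 0.4026
Sum ≈ 1.4349 → 1.435 bits.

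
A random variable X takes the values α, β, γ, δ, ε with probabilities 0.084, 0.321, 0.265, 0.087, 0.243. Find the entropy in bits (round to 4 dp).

2.1366 bits

H = −Σ pᵢ log₂ pᵢ.
−0.084·log₂(0.084) = 0.3002
−0.321·log₂(0.321) = 0.5262
−0.265·log₂(0.265) = 0.5077
−0.087·log₂(0.087) = 0.3065
−0.243·log₂(0.243) = 0.4960
Sum ≈ 2.1366 → 2.1366 bits.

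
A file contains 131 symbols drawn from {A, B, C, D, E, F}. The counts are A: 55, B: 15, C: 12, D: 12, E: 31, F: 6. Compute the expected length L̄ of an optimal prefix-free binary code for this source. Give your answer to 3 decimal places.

Probabilities are the counts divided by 131.
Repeatedly combine the two least-probable nodes; the expected code length is the sum of the merged weights.
merge 6/131 + 12/131 → 18/131
merge 12/131 + 15/131 → 27/131
merge 18/131 + 27/131 → 45/131
merge 31/131 + 45/131 → 76/131
merge 55/131 + 76/131 → 1
L = 18/131 + 27/131 + 45/131 + 76/131 + 1 = 297/131 ≈ 2.267 bits/symbol.

2.267 bits/symbol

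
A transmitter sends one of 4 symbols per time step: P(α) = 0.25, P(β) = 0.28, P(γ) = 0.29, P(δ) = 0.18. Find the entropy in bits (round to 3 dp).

1.977 bits

H = −Σ pᵢ log₂ pᵢ.
−0.25·log₂(0.25) = 0.5000
−0.28·log₂(0.28) = 0.5142
−0.29·log₂(0.29) = 0.5179
−0.18·log₂(0.18) = 0.4453
Sum ≈ 1.9774 → 1.977 bits.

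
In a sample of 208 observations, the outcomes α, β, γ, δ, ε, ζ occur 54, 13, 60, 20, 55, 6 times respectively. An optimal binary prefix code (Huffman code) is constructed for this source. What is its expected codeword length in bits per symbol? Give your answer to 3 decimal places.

Probabilities are the counts divided by 208.
Repeatedly combine the two least-probable nodes; the expected code length is the sum of the merged weights.
merge 3/104 + 1/16 → 19/208
merge 19/208 + 5/52 → 3/16
merge 3/16 + 27/104 → 93/208
merge 55/208 + 15/52 → 115/208
merge 93/208 + 115/208 → 1
L = 19/208 + 3/16 + 93/208 + 115/208 + 1 = 237/104 ≈ 2.279 bits/symbol.

2.279 bits/symbol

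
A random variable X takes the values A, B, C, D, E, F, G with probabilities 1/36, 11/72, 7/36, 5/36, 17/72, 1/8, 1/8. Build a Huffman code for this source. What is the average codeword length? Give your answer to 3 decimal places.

Repeatedly combine the two least-probable nodes; the expected code length is the sum of the merged weights.
merge 1/36 + 1/8 → 11/72
merge 1/8 + 5/36 → 19/72
merge 11/72 + 11/72 → 11/36
merge 7/36 + 17/72 → 31/72
merge 19/72 + 11/36 → 41/72
merge 31/72 + 41/72 → 1
L = 11/72 + 19/72 + 11/36 + 31/72 + 41/72 + 1 = 49/18 ≈ 2.722 bits/symbol.

2.722 bits/symbol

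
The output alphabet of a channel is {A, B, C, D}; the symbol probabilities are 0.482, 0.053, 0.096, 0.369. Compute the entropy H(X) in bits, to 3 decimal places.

H = −Σ pᵢ log₂ pᵢ.
−0.482·log₂(0.482) = 0.5075
−0.053·log₂(0.053) = 0.2246
−0.096·log₂(0.096) = 0.3246
−0.369·log₂(0.369) = 0.5307
Sum ≈ 1.5874 → 1.587 bits.

1.587 bits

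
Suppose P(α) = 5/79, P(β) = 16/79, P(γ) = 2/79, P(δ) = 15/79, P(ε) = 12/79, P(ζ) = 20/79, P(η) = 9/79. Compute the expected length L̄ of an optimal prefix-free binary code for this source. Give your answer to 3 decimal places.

2.633 bits/symbol

Repeatedly combine the two least-probable nodes; the expected code length is the sum of the merged weights.
merge 2/79 + 5/79 → 7/79
merge 7/79 + 9/79 → 16/79
merge 12/79 + 15/79 → 27/79
merge 16/79 + 16/79 → 32/79
merge 20/79 + 27/79 → 47/79
merge 32/79 + 47/79 → 1
L = 7/79 + 16/79 + 27/79 + 32/79 + 47/79 + 1 = 208/79 ≈ 2.633 bits/symbol.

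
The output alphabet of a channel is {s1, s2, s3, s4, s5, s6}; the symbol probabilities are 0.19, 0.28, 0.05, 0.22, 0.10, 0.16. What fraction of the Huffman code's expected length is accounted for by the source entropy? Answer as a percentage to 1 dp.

98.4%

Entropy H = −Σ p log₂ p ≈ 2.4213 bits.
Huffman merges: 1/20+1/10→3/20; 3/20+4/25→31/100; 19/100+11/50→41/100; 7/25+31/100→59/100; 41/100+59/100→1. L = 123/50 ≈ 2.4600.
Efficiency = H/L = 2.4213/2.4600 = 98.4%.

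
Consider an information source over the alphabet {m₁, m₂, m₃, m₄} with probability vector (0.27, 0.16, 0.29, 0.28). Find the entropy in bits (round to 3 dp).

1.965 bits

H = −Σ pᵢ log₂ pᵢ.
−0.27·log₂(0.27) = 0.5100
−0.16·log₂(0.16) = 0.4230
−0.29·log₂(0.29) = 0.5179
−0.28·log₂(0.28) = 0.5142
Sum ≈ 1.9652 → 1.965 bits.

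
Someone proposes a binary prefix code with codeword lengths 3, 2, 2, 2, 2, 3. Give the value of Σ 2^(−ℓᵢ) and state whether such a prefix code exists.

1.25; no

With common denominator 2^3 = 8: Σ 2^(−ℓᵢ) = 1/8 + 2/8 + 2/8 + 2/8 + 2/8 + 1/8 = 10/8 = 1.25.
Kraft's inequality requires Σ ≤ 1; here Σ = 1.25 > 1, so no such prefix code exists.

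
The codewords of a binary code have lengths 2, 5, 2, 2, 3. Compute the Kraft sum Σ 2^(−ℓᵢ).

0.90625

With common denominator 2^5 = 32: Σ 2^(−ℓᵢ) = 8/32 + 1/32 + 8/32 + 8/32 + 4/32 = 29/32 = 0.90625.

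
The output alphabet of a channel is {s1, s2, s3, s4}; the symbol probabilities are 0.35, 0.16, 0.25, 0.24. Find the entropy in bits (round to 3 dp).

1.947 bits

H = −Σ pᵢ log₂ pᵢ.
−0.35·log₂(0.35) = 0.5301
−0.16·log₂(0.16) = 0.4230
−0.25·log₂(0.25) = 0.5000
−0.24·log₂(0.24) = 0.4941
Sum ≈ 1.9473 → 1.947 bits.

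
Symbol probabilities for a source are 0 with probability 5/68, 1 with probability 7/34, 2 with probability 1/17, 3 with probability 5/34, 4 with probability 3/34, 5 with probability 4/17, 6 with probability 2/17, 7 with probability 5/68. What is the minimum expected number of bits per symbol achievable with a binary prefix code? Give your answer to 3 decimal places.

2.853 bits/symbol

Repeatedly combine the two least-probable nodes; the expected code length is the sum of the merged weights.
merge 1/17 + 5/68 → 9/68
merge 5/68 + 3/34 → 11/68
merge 2/17 + 9/68 → 1/4
merge 5/34 + 11/68 → 21/68
merge 7/34 + 4/17 → 15/34
merge 1/4 + 21/68 → 19/34
merge 15/34 + 19/34 → 1
L = 9/68 + 11/68 + 1/4 + 21/68 + 15/34 + 19/34 + 1 = 97/34 ≈ 2.853 bits/symbol.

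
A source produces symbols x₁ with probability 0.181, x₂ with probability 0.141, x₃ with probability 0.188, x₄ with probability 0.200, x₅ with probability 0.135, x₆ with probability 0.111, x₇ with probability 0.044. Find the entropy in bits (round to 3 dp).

H = −Σ pᵢ log₂ pᵢ.
−0.181·log₂(0.181) = 0.4463
−0.141·log₂(0.141) = 0.3985
−0.188·log₂(0.188) = 0.4533
−0.200·log₂(0.200) = 0.4644
−0.135·log₂(0.135) = 0.3900
−0.111·log₂(0.111) = 0.3520
−0.044·log₂(0.044) = 0.1983
Sum ≈ 2.7028 → 2.703 bits.

2.703 bits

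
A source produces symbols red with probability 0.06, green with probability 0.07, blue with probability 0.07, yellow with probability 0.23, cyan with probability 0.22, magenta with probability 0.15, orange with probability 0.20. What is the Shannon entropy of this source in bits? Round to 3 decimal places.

2.624 bits

H = −Σ pᵢ log₂ pᵢ.
−0.06·log₂(0.06) = 0.2435
−0.07·log₂(0.07) = 0.2686
−0.07·log₂(0.07) = 0.2686
−0.23·log₂(0.23) = 0.4877
−0.22·log₂(0.22) = 0.4806
−0.15·log₂(0.15) = 0.4105
−0.20·log₂(0.20) = 0.4644
Sum ≈ 2.6238 → 2.624 bits.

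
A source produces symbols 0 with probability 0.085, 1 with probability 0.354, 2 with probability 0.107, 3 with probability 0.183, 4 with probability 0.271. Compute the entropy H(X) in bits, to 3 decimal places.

H = −Σ pᵢ log₂ pᵢ.
−0.085·log₂(0.085) = 0.3023
−0.354·log₂(0.354) = 0.5304
−0.107·log₂(0.107) = 0.3450
−0.183·log₂(0.183) = 0.4484
−0.271·log₂(0.271) = 0.5105
Sum ≈ 2.1365 → 2.136 bits.

2.136 bits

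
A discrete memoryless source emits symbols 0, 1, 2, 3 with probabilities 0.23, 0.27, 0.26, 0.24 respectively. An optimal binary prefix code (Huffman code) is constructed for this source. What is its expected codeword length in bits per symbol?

Repeatedly combine the two least-probable nodes; the expected code length is the sum of the merged weights.
merge 23/100 + 6/25 → 47/100
merge 13/50 + 27/100 → 53/100
merge 47/100 + 53/100 → 1
L = 47/100 + 53/100 + 1 = 2 bits/symbol.

2 bits/symbol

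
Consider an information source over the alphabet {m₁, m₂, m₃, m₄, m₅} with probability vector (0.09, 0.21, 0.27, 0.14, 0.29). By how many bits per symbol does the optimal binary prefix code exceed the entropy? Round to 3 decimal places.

Entropy H = −Σ p log₂ p ≈ 2.2105 bits.
Huffman merges: 9/100+7/50→23/100; 21/100+23/100→11/25; 27/100+29/100→14/25; 11/25+14/25→1. L = 223/100 ≈ 2.2300.
L − H = 2.2300 − 2.2105 = 0.019 bits.

0.019 bits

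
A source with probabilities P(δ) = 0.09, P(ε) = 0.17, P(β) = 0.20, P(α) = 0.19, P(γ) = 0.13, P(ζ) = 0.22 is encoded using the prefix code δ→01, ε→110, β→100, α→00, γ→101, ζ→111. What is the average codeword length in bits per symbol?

L̄ = Σ pᵢ·ℓᵢ = 0.09·2 + 0.17·3 + 0.20·3 + 0.19·2 + 0.13·3 + 0.22·3 = 2.72 bits/symbol.

2.72 bits/symbol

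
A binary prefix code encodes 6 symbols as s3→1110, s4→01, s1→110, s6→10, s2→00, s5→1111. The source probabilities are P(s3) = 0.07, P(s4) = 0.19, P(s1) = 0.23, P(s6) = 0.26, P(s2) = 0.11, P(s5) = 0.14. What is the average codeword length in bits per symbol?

2.65 bits/symbol

L̄ = Σ pᵢ·ℓᵢ = 0.07·4 + 0.19·2 + 0.23·3 + 0.26·2 + 0.11·2 + 0.14·4 = 2.65 bits/symbol.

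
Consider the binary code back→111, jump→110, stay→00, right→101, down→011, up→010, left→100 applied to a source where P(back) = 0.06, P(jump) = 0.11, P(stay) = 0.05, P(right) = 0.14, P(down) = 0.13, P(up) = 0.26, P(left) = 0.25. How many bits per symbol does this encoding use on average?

2.95 bits/symbol

L̄ = Σ pᵢ·ℓᵢ = 0.06·3 + 0.11·3 + 0.05·2 + 0.14·3 + 0.13·3 + 0.26·3 + 0.25·3 = 2.95 bits/symbol.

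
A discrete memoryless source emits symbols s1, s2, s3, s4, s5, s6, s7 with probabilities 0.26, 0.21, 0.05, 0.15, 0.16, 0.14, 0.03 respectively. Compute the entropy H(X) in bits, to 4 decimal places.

H = −Σ pᵢ log₂ pᵢ.
−0.26·log₂(0.26) = 0.5053
−0.21·log₂(0.21) = 0.4728
−0.05·log₂(0.05) = 0.2161
−0.15·log₂(0.15) = 0.4105
−0.16·log₂(0.16) = 0.4230
−0.14·log₂(0.14) = 0.3971
−0.03·log₂(0.03) = 0.1518
Sum ≈ 2.5766 → 2.5766 bits.

2.5766 bits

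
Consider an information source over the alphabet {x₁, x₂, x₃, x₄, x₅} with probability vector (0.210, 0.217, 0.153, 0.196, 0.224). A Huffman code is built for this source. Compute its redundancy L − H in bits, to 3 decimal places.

0.039 bits

Entropy H = −Σ p log₂ p ≈ 2.3098 bits.
Huffman merges: 153/1000+49/250→349/1000; 21/100+217/1000→427/1000; 28/125+349/1000→573/1000; 427/1000+573/1000→1. L = 2349/1000 ≈ 2.3490.
L − H = 2.3490 − 2.3098 = 0.039 bits.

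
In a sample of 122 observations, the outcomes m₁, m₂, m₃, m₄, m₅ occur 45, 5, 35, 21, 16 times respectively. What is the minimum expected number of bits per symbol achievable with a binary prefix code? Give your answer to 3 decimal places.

Probabilities are the counts divided by 122.
Repeatedly combine the two least-probable nodes; the expected code length is the sum of the merged weights.
merge 5/122 + 8/61 → 21/122
merge 21/122 + 21/122 → 21/61
merge 35/122 + 21/61 → 77/122
merge 45/122 + 77/122 → 1
L = 21/122 + 21/61 + 77/122 + 1 = 131/61 ≈ 2.148 bits/symbol.

2.148 bits/symbol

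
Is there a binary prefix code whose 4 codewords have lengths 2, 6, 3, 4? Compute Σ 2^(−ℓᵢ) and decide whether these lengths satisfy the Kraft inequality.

With common denominator 2^6 = 64: Σ 2^(−ℓᵢ) = 16/64 + 1/64 + 8/64 + 4/64 = 29/64 = 0.453125.
Kraft's inequality requires Σ ≤ 1; here Σ = 0.453125 ≤ 1, so such a prefix code exists.

0.453125; yes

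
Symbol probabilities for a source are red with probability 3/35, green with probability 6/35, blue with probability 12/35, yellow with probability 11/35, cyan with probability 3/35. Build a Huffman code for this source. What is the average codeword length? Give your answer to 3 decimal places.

Repeatedly combine the two least-probable nodes; the expected code length is the sum of the merged weights.
merge 3/35 + 3/35 → 6/35
merge 6/35 + 6/35 → 12/35
merge 11/35 + 12/35 → 23/35
merge 12/35 + 23/35 → 1
L = 6/35 + 12/35 + 23/35 + 1 = 76/35 ≈ 2.171 bits/symbol.

2.171 bits/symbol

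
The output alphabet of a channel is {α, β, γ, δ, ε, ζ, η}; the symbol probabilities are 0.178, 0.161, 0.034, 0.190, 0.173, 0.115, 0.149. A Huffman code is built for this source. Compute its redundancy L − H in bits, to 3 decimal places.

Entropy H = −Σ p log₂ p ≈ 2.6945 bits.
Huffman merges: 17/500+23/200→149/1000; 149/1000+149/1000→149/500; 161/1000+173/1000→167/500; 89/500+19/100→46/125; 149/500+167/500→79/125; 46/125+79/125→1. L = 2781/1000 ≈ 2.7810.
L − H = 2.7810 − 2.6945 = 0.086 bits.

0.086 bits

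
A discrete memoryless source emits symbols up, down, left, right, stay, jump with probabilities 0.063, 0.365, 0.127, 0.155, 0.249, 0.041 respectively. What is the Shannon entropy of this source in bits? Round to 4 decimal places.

H = −Σ pᵢ log₂ pᵢ.
−0.063·log₂(0.063) = 0.2513
−0.365·log₂(0.365) = 0.5307
−0.127·log₂(0.127) = 0.3781
−0.155·log₂(0.155) = 0.4169
−0.249·log₂(0.249) = 0.4994
−0.041·log₂(0.041) = 0.1889
Sum ≈ 2.2654 → 2.2654 bits.

2.2654 bits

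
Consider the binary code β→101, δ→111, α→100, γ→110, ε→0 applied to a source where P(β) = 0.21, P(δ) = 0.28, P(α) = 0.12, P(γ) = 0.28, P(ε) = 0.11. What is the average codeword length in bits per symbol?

L̄ = Σ pᵢ·ℓᵢ = 0.21·3 + 0.28·3 + 0.12·3 + 0.28·3 + 0.11·1 = 2.78 bits/symbol.

2.78 bits/symbol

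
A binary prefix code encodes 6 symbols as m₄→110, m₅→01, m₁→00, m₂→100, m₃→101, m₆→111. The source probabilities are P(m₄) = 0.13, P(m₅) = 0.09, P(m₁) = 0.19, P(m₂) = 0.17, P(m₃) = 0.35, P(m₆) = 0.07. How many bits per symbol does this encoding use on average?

L̄ = Σ pᵢ·ℓᵢ = 0.13·3 + 0.09·2 + 0.19·2 + 0.17·3 + 0.35·3 + 0.07·3 = 2.72 bits/symbol.

2.72 bits/symbol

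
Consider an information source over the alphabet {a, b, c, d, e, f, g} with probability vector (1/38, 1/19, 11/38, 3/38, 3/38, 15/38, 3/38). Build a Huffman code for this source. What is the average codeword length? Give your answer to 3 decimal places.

Repeatedly combine the two least-probable nodes; the expected code length is the sum of the merged weights.
merge 1/38 + 1/19 → 3/38
merge 3/38 + 3/38 → 3/19
merge 3/38 + 3/38 → 3/19
merge 3/19 + 3/19 → 6/19
merge 11/38 + 6/19 → 23/38
merge 15/38 + 23/38 → 1
L = 3/38 + 3/19 + 3/19 + 6/19 + 23/38 + 1 = 44/19 ≈ 2.316 bits/symbol.

2.316 bits/symbol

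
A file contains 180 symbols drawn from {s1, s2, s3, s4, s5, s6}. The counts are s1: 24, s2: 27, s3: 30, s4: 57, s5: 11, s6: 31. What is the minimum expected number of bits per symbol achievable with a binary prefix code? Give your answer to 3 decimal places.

Probabilities are the counts divided by 180.
Repeatedly combine the two least-probable nodes; the expected code length is the sum of the merged weights.
merge 11/180 + 2/15 → 7/36
merge 3/20 + 1/6 → 19/60
merge 31/180 + 7/36 → 11/30
merge 19/60 + 19/60 → 19/30
merge 11/30 + 19/30 → 1
L = 7/36 + 19/60 + 11/30 + 19/30 + 1 = 113/45 ≈ 2.511 bits/symbol.

2.511 bits/symbol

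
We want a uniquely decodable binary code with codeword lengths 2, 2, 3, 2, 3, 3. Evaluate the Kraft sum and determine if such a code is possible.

With common denominator 2^3 = 8: Σ 2^(−ℓᵢ) = 2/8 + 2/8 + 1/8 + 2/8 + 1/8 + 1/8 = 9/8 = 1.125.
Kraft's inequality requires Σ ≤ 1; here Σ = 1.125 > 1, so no such prefix code exists.

1.125; no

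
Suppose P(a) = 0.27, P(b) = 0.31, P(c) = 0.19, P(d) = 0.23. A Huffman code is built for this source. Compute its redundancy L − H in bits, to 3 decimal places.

Entropy H = −Σ p log₂ p ≈ 1.9767 bits.
Huffman merges: 19/100+23/100→21/50; 27/100+31/100→29/50; 21/50+29/50→1. L = 2 ≈ 2.0000.
L − H = 2.0000 − 1.9767 = 0.023 bits.

0.023 bits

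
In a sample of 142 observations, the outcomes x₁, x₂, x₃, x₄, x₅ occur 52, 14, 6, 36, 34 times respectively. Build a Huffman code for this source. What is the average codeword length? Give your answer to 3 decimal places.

Probabilities are the counts divided by 142.
Repeatedly combine the two least-probable nodes; the expected code length is the sum of the merged weights.
merge 3/71 + 7/71 → 10/71
merge 10/71 + 17/71 → 27/71
merge 18/71 + 26/71 → 44/71
merge 27/71 + 44/71 → 1
L = 10/71 + 27/71 + 44/71 + 1 = 152/71 ≈ 2.141 bits/symbol.

2.141 bits/symbol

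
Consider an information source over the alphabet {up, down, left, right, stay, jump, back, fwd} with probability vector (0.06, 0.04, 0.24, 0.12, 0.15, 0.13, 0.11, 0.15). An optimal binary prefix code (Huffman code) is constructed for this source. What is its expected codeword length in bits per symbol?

Repeatedly combine the two least-probable nodes; the expected code length is the sum of the merged weights.
merge 1/25 + 3/50 → 1/10
merge 1/10 + 11/100 → 21/100
merge 3/25 + 13/100 → 1/4
merge 3/20 + 3/20 → 3/10
merge 21/100 + 6/25 → 9/20
merge 1/4 + 3/10 → 11/20
merge 9/20 + 11/20 → 1
L = 1/10 + 21/100 + 1/4 + 3/10 + 9/20 + 11/20 + 1 = 143/50 = 2.86 bits/symbol.

2.86 bits/symbol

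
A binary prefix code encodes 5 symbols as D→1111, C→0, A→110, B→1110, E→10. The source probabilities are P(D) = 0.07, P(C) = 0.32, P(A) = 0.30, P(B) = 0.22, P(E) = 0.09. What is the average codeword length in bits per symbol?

L̄ = Σ pᵢ·ℓᵢ = 0.07·4 + 0.32·1 + 0.30·3 + 0.22·4 + 0.09·2 = 2.56 bits/symbol.

2.56 bits/symbol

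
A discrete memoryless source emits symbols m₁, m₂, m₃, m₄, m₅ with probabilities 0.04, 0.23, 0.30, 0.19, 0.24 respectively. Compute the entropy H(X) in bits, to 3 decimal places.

H = −Σ pᵢ log₂ pᵢ.
−0.04·log₂(0.04) = 0.1858
−0.23·log₂(0.23) = 0.4877
−0.30·log₂(0.30) = 0.5211
−0.19·log₂(0.19) = 0.4552
−0.24·log₂(0.24) = 0.4941
Sum ≈ 2.1439 → 2.144 bits.

2.144 bits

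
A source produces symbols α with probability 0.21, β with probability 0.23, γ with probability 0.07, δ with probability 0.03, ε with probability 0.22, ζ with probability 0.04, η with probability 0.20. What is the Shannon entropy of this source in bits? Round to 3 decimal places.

2.512 bits

H = −Σ pᵢ log₂ pᵢ.
−0.21·log₂(0.21) = 0.4728
−0.23·log₂(0.23) = 0.4877
−0.07·log₂(0.07) = 0.2686
−0.03·log₂(0.03) = 0.1518
−0.22·log₂(0.22) = 0.4806
−0.04·log₂(0.04) = 0.1858
−0.20·log₂(0.20) = 0.4644
Sum ≈ 2.5115 → 2.512 bits.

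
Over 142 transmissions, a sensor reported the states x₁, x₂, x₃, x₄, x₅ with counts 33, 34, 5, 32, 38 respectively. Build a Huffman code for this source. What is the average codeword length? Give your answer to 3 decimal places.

Probabilities are the counts divided by 142.
Repeatedly combine the two least-probable nodes; the expected code length is the sum of the merged weights.
merge 5/142 + 16/71 → 37/142
merge 33/142 + 17/71 → 67/142
merge 37/142 + 19/71 → 75/142
merge 67/142 + 75/142 → 1
L = 37/142 + 67/142 + 75/142 + 1 = 321/142 ≈ 2.261 bits/symbol.

2.261 bits/symbol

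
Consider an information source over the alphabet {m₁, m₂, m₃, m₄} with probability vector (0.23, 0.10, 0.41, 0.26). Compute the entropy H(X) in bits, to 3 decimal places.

1.853 bits

H = −Σ pᵢ log₂ pᵢ.
−0.23·log₂(0.23) = 0.4877
−0.10·log₂(0.10) = 0.3322
−0.41·log₂(0.41) = 0.5274
−0.26·log₂(0.26) = 0.5053
Sum ≈ 1.8525 → 1.853 bits.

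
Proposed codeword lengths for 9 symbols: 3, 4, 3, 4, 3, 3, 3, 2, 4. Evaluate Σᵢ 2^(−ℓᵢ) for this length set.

1.0625

With common denominator 2^4 = 16: Σ 2^(−ℓᵢ) = 2/16 + 1/16 + 2/16 + 1/16 + 2/16 + 2/16 + 2/16 + 4/16 + 1/16 = 17/16 = 1.0625.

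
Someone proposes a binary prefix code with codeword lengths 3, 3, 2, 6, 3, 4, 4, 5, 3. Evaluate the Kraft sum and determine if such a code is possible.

With common denominator 2^6 = 64: Σ 2^(−ℓᵢ) = 8/64 + 8/64 + 16/64 + 1/64 + 8/64 + 4/64 + 4/64 + 2/64 + 8/64 = 59/64 = 0.921875.
Kraft's inequality requires Σ ≤ 1; here Σ = 0.921875 ≤ 1, so such a prefix code exists.

0.921875; yes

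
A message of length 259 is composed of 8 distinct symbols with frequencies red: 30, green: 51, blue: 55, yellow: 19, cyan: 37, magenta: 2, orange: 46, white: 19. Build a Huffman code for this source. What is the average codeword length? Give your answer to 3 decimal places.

Probabilities are the counts divided by 259.
Repeatedly combine the two least-probable nodes; the expected code length is the sum of the merged weights.
merge 2/259 + 19/259 → 3/37
merge 19/259 + 3/37 → 40/259
merge 30/259 + 1/7 → 67/259
merge 40/259 + 46/259 → 86/259
merge 51/259 + 55/259 → 106/259
merge 67/259 + 86/259 → 153/259
merge 106/259 + 153/259 → 1
L = 3/37 + 40/259 + 67/259 + 86/259 + 106/259 + 153/259 + 1 = 732/259 ≈ 2.826 bits/symbol.

2.826 bits/symbol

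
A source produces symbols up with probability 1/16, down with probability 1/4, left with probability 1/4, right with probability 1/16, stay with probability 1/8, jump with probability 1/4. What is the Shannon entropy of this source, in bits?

Each probability is a power of 1/2, so log₂(1/p) is an integer.
H = Σ p·log₂(1/p) = 1/16·4 + 1/4·2 + 1/4·2 + 1/16·4 + 1/8·3 + 1/4·2 = 2.375 bits.

2.375 bits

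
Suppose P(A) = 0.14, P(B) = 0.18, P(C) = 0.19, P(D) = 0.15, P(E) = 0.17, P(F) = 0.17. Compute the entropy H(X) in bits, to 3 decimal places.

2.577 bits

H = −Σ pᵢ log₂ pᵢ.
−0.14·log₂(0.14) = 0.3971
−0.18·log₂(0.18) = 0.4453
−0.19·log₂(0.19) = 0.4552
−0.15·log₂(0.15) = 0.4105
−0.17·log₂(0.17) = 0.4346
−0.17·log₂(0.17) = 0.4346
Sum ≈ 2.5774 → 2.577 bits.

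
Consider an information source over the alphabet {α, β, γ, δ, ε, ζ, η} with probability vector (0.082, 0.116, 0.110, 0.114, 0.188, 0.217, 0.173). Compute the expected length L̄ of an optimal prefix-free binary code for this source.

2.783 bits/symbol

Repeatedly combine the two least-probable nodes; the expected code length is the sum of the merged weights.
merge 41/500 + 11/100 → 24/125
merge 57/500 + 29/250 → 23/100
merge 173/1000 + 47/250 → 361/1000
merge 24/125 + 217/1000 → 409/1000
merge 23/100 + 361/1000 → 591/1000
merge 409/1000 + 591/1000 → 1
L = 24/125 + 23/100 + 361/1000 + 409/1000 + 591/1000 + 1 = 2783/1000 = 2.783 bits/symbol.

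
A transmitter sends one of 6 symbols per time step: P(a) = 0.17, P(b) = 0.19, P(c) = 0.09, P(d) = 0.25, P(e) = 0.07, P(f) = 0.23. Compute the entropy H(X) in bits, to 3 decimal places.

2.459 bits

H = −Σ pᵢ log₂ pᵢ.
−0.17·log₂(0.17) = 0.4346
−0.19·log₂(0.19) = 0.4552
−0.09·log₂(0.09) = 0.3127
−0.25·log₂(0.25) = 0.5000
−0.07·log₂(0.07) = 0.2686
−0.23·log₂(0.23) = 0.4877
Sum ≈ 2.4587 → 2.459 bits.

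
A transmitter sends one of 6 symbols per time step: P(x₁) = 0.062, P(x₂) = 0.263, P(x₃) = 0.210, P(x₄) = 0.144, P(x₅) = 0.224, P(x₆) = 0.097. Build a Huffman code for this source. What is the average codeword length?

Repeatedly combine the two least-probable nodes; the expected code length is the sum of the merged weights.
merge 31/500 + 97/1000 → 159/1000
merge 18/125 + 159/1000 → 303/1000
merge 21/100 + 28/125 → 217/500
merge 263/1000 + 303/1000 → 283/500
merge 217/500 + 283/500 → 1
L = 159/1000 + 303/1000 + 217/500 + 283/500 + 1 = 1231/500 = 2.462 bits/symbol.

2.462 bits/symbol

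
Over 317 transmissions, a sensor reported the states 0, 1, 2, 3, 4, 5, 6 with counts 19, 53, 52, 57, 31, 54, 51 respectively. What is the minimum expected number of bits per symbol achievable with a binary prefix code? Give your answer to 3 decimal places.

2.808 bits/symbol

Probabilities are the counts divided by 317.
Repeatedly combine the two least-probable nodes; the expected code length is the sum of the merged weights.
merge 19/317 + 31/317 → 50/317
merge 50/317 + 51/317 → 101/317
merge 52/317 + 53/317 → 105/317
merge 54/317 + 57/317 → 111/317
merge 101/317 + 105/317 → 206/317
merge 111/317 + 206/317 → 1
L = 50/317 + 101/317 + 105/317 + 111/317 + 206/317 + 1 = 890/317 ≈ 2.808 bits/symbol.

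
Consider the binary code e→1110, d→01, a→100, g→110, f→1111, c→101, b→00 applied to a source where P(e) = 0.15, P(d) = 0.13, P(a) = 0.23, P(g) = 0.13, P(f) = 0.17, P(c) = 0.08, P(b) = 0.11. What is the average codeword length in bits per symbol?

3.08 bits/symbol

L̄ = Σ pᵢ·ℓᵢ = 0.15·4 + 0.13·2 + 0.23·3 + 0.13·3 + 0.17·4 + 0.08·3 + 0.11·2 = 3.08 bits/symbol.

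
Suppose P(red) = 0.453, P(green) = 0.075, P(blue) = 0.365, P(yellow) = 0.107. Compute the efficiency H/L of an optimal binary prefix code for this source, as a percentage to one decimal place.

96.8%

Entropy H = −Σ p log₂ p ≈ 1.6735 bits.
Huffman merges: 3/40+107/1000→91/500; 91/500+73/200→547/1000; 453/1000+547/1000→1. L = 1729/1000 ≈ 1.7290.
Efficiency = H/L = 1.6735/1.7290 = 96.8%.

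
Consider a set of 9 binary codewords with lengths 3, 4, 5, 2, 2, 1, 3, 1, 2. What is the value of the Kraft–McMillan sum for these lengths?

With common denominator 2^5 = 32: Σ 2^(−ℓᵢ) = 4/32 + 2/32 + 1/32 + 8/32 + 8/32 + 16/32 + 4/32 + 16/32 + 8/32 = 67/32 = 2.09375.

2.09375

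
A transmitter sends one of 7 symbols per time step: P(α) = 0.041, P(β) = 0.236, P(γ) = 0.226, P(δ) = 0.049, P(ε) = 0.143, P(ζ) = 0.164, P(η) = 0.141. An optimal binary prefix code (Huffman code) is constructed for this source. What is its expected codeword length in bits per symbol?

2.628 bits/symbol

Repeatedly combine the two least-probable nodes; the expected code length is the sum of the merged weights.
merge 41/1000 + 49/1000 → 9/100
merge 9/100 + 141/1000 → 231/1000
merge 143/1000 + 41/250 → 307/1000
merge 113/500 + 231/1000 → 457/1000
merge 59/250 + 307/1000 → 543/1000
merge 457/1000 + 543/1000 → 1
L = 9/100 + 231/1000 + 307/1000 + 457/1000 + 543/1000 + 1 = 657/250 = 2.628 bits/symbol.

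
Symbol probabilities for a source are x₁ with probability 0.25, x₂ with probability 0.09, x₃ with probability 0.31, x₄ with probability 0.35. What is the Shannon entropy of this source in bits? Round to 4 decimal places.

H = −Σ pᵢ log₂ pᵢ.
−0.25·log₂(0.25) = 0.5000
−0.09·log₂(0.09) = 0.3127
−0.31·log₂(0.31) = 0.5238
−0.35·log₂(0.35) = 0.5301
Sum ≈ 1.8665 → 1.8665 bits.

1.8665 bits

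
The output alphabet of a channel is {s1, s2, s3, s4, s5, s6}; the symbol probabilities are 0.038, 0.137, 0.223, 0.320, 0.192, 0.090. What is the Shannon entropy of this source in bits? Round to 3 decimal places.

2.351 bits

H = −Σ pᵢ log₂ pᵢ.
−0.038·log₂(0.038) = 0.1793
−0.137·log₂(0.137) = 0.3929
−0.223·log₂(0.223) = 0.4828
−0.320·log₂(0.320) = 0.5260
−0.192·log₂(0.192) = 0.4571
−0.090·log₂(0.090) = 0.3127
Sum ≈ 2.3507 → 2.351 bits.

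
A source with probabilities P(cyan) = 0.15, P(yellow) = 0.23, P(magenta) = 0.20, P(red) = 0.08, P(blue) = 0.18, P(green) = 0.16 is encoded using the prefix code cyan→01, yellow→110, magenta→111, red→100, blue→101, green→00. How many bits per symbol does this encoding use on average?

2.69 bits/symbol

L̄ = Σ pᵢ·ℓᵢ = 0.15·2 + 0.23·3 + 0.20·3 + 0.08·3 + 0.18·3 + 0.16·2 = 2.69 bits/symbol.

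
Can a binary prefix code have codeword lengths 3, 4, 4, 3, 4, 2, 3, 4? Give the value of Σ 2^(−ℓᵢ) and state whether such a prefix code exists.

0.875; yes

With common denominator 2^4 = 16: Σ 2^(−ℓᵢ) = 2/16 + 1/16 + 1/16 + 2/16 + 1/16 + 4/16 + 2/16 + 1/16 = 14/16 = 0.875.
Kraft's inequality requires Σ ≤ 1; here Σ = 0.875 ≤ 1, so such a prefix code exists.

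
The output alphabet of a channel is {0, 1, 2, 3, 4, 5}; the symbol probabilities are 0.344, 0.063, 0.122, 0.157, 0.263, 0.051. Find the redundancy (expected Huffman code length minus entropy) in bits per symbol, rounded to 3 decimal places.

Entropy H = −Σ p log₂ p ≈ 2.2962 bits.
Huffman merges: 51/1000+63/1000→57/500; 57/500+61/500→59/250; 157/1000+59/250→393/1000; 263/1000+43/125→607/1000; 393/1000+607/1000→1. L = 47/20 ≈ 2.3500.
L − H = 2.3500 − 2.2962 = 0.054 bits.

0.054 bits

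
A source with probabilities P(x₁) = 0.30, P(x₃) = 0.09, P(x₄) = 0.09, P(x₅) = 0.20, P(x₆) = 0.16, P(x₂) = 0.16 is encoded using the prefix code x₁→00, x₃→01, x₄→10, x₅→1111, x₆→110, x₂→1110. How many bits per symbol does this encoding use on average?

L̄ = Σ pᵢ·ℓᵢ = 0.30·2 + 0.09·2 + 0.09·2 + 0.20·4 + 0.16·3 + 0.16·4 = 2.88 bits/symbol.

2.88 bits/symbol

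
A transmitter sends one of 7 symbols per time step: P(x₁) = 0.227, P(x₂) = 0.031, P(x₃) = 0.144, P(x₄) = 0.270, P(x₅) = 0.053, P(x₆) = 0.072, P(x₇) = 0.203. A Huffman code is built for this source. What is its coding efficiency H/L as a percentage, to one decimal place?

99.2%

Entropy H = −Σ p log₂ p ≈ 2.5185 bits.
Huffman merges: 31/1000+53/1000→21/250; 9/125+21/250→39/250; 18/125+39/250→3/10; 203/1000+227/1000→43/100; 27/100+3/10→57/100; 43/100+57/100→1. L = 127/50 ≈ 2.5400.
Efficiency = H/L = 2.5185/2.5400 = 99.2%.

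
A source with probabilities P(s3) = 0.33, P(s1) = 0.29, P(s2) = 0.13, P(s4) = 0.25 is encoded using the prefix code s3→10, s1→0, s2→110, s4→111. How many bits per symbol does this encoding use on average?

2.09 bits/symbol

L̄ = Σ pᵢ·ℓᵢ = 0.33·2 + 0.29·1 + 0.13·3 + 0.25·3 = 2.09 bits/symbol.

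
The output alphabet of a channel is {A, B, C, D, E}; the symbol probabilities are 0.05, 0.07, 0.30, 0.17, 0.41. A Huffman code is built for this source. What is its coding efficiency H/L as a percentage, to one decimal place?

98.4%

Entropy H = −Σ p log₂ p ≈ 1.9677 bits.
Huffman merges: 1/20+7/100→3/25; 3/25+17/100→29/100; 29/100+3/10→59/100; 41/100+59/100→1. L = 2 ≈ 2.0000.
Efficiency = H/L = 1.9677/2.0000 = 98.4%.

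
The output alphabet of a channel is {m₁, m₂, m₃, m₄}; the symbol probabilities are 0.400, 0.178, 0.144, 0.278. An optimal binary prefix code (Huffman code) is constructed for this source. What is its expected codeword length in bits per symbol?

1.922 bits/symbol

Repeatedly combine the two least-probable nodes; the expected code length is the sum of the merged weights.
merge 18/125 + 89/500 → 161/500
merge 139/500 + 161/500 → 3/5
merge 2/5 + 3/5 → 1
L = 161/500 + 3/5 + 1 = 961/500 = 1.922 bits/symbol.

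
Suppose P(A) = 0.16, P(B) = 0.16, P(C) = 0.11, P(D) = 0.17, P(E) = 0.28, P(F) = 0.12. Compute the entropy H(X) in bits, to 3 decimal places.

2.512 bits

H = −Σ pᵢ log₂ pᵢ.
−0.16·log₂(0.16) = 0.4230
−0.16·log₂(0.16) = 0.4230
−0.11·log₂(0.11) = 0.3503
−0.17·log₂(0.17) = 0.4346
−0.28·log₂(0.28) = 0.5142
−0.12·log₂(0.12) = 0.3671
Sum ≈ 2.5122 → 2.512 bits.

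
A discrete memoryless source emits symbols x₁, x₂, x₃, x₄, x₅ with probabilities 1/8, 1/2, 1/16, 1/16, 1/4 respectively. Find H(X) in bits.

Each probability is a power of 1/2, so log₂(1/p) is an integer.
H = Σ p·log₂(1/p) = 1/8·3 + 1/2·1 + 1/16·4 + 1/16·4 + 1/4·2 = 1.875 bits.

1.875 bits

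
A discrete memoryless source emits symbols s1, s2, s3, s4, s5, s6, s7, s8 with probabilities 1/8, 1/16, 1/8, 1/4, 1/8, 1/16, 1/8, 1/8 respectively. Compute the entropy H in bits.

Each probability is a power of 1/2, so log₂(1/p) is an integer.
H = Σ p·log₂(1/p) = 1/8·3 + 1/16·4 + 1/8·3 + 1/4·2 + 1/8·3 + 1/16·4 + 1/8·3 + 1/8·3 = 2.875 bits.

2.875 bits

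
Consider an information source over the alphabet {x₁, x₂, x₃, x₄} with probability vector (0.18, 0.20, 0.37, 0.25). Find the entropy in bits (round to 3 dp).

H = −Σ pᵢ log₂ pᵢ.
−0.18·log₂(0.18) = 0.4453
−0.20·log₂(0.20) = 0.4644
−0.37·log₂(0.37) = 0.5307
−0.25·log₂(0.25) = 0.5000
Sum ≈ 1.9404 → 1.940 bits.

1.940 bits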